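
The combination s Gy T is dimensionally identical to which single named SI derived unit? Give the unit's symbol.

V

Gy = m²·s⁻².
T = kg·s⁻²·A⁻¹.
Combining: s·Gy·T = s · (m²·s⁻²) · (kg·s⁻²·A⁻¹) = kg·m²·s⁻³·A⁻¹.
kg·m²·s⁻³·A⁻¹ is the base-SI form of the volt.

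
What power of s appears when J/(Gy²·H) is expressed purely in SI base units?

4

Gy = J/kg (absorbed dose = energy per mass),
    = m²·s⁻².
So Gy⁻² = m⁻⁴·s⁴.
H = Wb/A (inductance = flux per current),
    = kg·m²·s⁻²·A⁻².
So H⁻¹ = kg⁻¹·m⁻²·s²·A².
J = N·m (work = force × distance),
    = kg·m²·s⁻².
Combining: Gy⁻²·H⁻¹·J = (m⁻⁴·s⁴) · (kg⁻¹·m⁻²·s²·A²) · (kg·m²·s⁻²) = m⁻⁴·s⁴·A².
The exponent of s is 4.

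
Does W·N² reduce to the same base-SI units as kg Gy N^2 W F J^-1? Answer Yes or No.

Left side:
  W = kg·m²·s⁻³.
  N = kg·m·s⁻².
  So N² = kg²·m²·s⁻⁴.
  Combining: W·N² = (kg·m²·s⁻³) · (kg²·m²·s⁻⁴) = kg³·m⁴·s⁻⁷.
Right side:
  Gy = J/kg (absorbed dose = energy per mass),
      = m²·s⁻².
  N = kg·m/s² = kg·m·s⁻² (force = mass × acceleration).
  So N² = kg²·m²·s⁻⁴.
  W = J/s (power = energy per time),
      = kg·m²·s⁻³.
  F = C/V (capacitance = charge per voltage),
      = A·s/(kg·m²·s⁻³·A⁻¹) (substituting C and V),
      = kg⁻¹·m⁻²·s⁴·A².
  J = N·m (work = force × distance),
      = kg·m²·s⁻².
  So J⁻¹ = kg⁻¹·m⁻²·s².
  Combining: kg·Gy·N²·W·F·J⁻¹ = kg · (m²·s⁻²) · (kg²·m²·s⁻⁴) · (kg·m²·s⁻³) · (kg⁻¹·m⁻²·s⁴·A²) · (kg⁻¹·m⁻²·s²) = kg²·m²·s⁻³·A².
Left is kg³·m⁴·s⁻⁷; right is kg²·m²·s⁻³·A² — different.

No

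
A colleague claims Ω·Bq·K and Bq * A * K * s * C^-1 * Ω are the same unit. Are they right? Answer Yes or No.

Left side:
  Ω = V/A (resistance = voltage per current),
      = kg·m²·s⁻³·A⁻².
  Bq = 1/s = s⁻¹ (activity is decays per second).
  Combining: Ω·Bq·K = (kg·m²·s⁻³·A⁻²) · s⁻¹ · K = kg·m²·s⁻⁴·A⁻²·K.
Right side:
  Bq = 1/s = s⁻¹ (activity is decays per second).
  C = A·s = s·A (charge = current × time).
  So C⁻¹ = s⁻¹·A⁻¹.
  Ω = V/A (resistance = voltage per current),
      = kg·m²·s⁻³·A⁻².
  Combining: Bq·A·K·s·C⁻¹·Ω = s⁻¹ · A · K · s · (s⁻¹·A⁻¹) · (kg·m²·s⁻³·A⁻²) = kg·m²·s⁻⁴·A⁻²·K.
Both reduce to kg·m²·s⁻⁴·A⁻²·K.

Yes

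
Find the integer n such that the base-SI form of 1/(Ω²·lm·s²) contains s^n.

4

Ω = V/A (resistance = voltage per current),
    = kg·m²·s⁻³·A⁻².
So Ω⁻² = kg⁻²·m⁻⁴·s⁶·A⁴.
lm = cd·sr = cd (luminous flux; sr is dimensionless).
So lm⁻¹ = cd⁻¹.
Combining: Ω⁻²·lm⁻¹·s⁻² = (kg⁻²·m⁻⁴·s⁶·A⁴) · cd⁻¹ · s⁻² = kg⁻²·m⁻⁴·s⁴·A⁴·cd⁻¹.
The exponent of s is 4.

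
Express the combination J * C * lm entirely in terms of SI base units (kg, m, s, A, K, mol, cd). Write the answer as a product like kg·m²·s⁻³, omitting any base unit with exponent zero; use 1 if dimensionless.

kg·m²·s⁻¹·A·cd

J = N·m (work = force × distance),
    = kg·m²·s⁻².
C = A·s = s·A (charge = current × time).
lm = cd·sr = cd (luminous flux; sr is dimensionless).
Combining: J·C·lm = (kg·m²·s⁻²) · (s·A) · cd = kg·m²·s⁻¹·A·cd.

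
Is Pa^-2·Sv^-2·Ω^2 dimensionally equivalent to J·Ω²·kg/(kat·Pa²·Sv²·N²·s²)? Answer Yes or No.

No

Left side:
  Pa = N/m² (pressure = force per area),
      = kg·m⁻¹·s⁻².
  So Pa⁻² = kg⁻²·m²·s⁴.
  Sv = J/kg (equivalent dose = energy per mass),
      = m²·s⁻².
  So Sv⁻² = m⁻⁴·s⁴.
  Ω = V/A (resistance = voltage per current),
      = kg·m²·s⁻³·A⁻².
  So Ω² = kg²·m⁴·s⁻⁶·A⁻⁴.
  Combining: Pa⁻²·Sv⁻²·Ω² = (kg⁻²·m²·s⁴) · (m⁻⁴·s⁴) · (kg²·m⁴·s⁻⁶·A⁻⁴) = m²·s²·A⁻⁴.
Right side:
  J = kg·m²·s⁻².
  kat = s⁻¹·mol.
  So kat⁻¹ = s·mol⁻¹.
  Pa = kg·m⁻¹·s⁻².
  So Pa⁻² = kg⁻²·m²·s⁴.
  Ω = kg·m²·s⁻³·A⁻².
  So Ω² = kg²·m⁴·s⁻⁶·A⁻⁴.
  Sv = m²·s⁻².
  So Sv⁻² = m⁻⁴·s⁴.
  N = kg·m·s⁻².
  So N⁻² = kg⁻²·m⁻²·s⁴.
  Combining: J·kat⁻¹·Pa⁻²·Ω²·Sv⁻²·kg·N⁻²·s⁻² = (kg·m²·s⁻²) · (s·mol⁻¹) · (kg⁻²·m²·s⁴) · (kg²·m⁴·s⁻⁶·A⁻⁴) · (m⁻⁴·s⁴) · kg · (kg⁻²·m⁻²·s⁴) · s⁻² = m²·s³·A⁻⁴·mol⁻¹.
Left is m²·s²·A⁻⁴; right is m²·s³·A⁻⁴·mol⁻¹ — different.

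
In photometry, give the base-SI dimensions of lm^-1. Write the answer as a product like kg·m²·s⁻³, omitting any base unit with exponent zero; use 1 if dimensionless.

cd⁻¹

lm = cd·sr = cd (luminous flux; sr is dimensionless).
So lm⁻¹ = cd⁻¹.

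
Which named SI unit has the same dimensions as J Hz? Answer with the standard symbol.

J = kg·m²·s⁻².
Hz = s⁻¹.
Combining: J·Hz = (kg·m²·s⁻²) · s⁻¹ = kg·m²·s⁻³.
kg·m²·s⁻³ is the base-SI form of the watt.

W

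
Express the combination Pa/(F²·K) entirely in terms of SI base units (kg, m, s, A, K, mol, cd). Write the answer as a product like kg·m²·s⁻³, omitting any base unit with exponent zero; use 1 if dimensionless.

kg³·m³·s⁻¹⁰·A⁻⁴·K⁻¹

Pa = kg·m⁻¹·s⁻².
F = kg⁻¹·m⁻²·s⁴·A².
So F⁻² = kg²·m⁴·s⁻⁸·A⁻⁴.
Combining: Pa·F⁻²·K⁻¹ = (kg·m⁻¹·s⁻²) · (kg²·m⁴·s⁻⁸·A⁻⁴) · K⁻¹ = kg³·m³·s⁻¹⁰·A⁻⁴·K⁻¹.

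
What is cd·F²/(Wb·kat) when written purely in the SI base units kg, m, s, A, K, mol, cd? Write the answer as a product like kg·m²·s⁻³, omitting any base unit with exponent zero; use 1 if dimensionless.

Wb = V·s (flux: a volt is a weber per second),
    = kg·m²·s⁻²·A⁻¹.
So Wb⁻¹ = kg⁻¹·m⁻²·s²·A.
kat = mol/s = s⁻¹·mol (catalytic activity).
So kat⁻¹ = s·mol⁻¹.
F = C/V (capacitance = charge per voltage),
    = A·s/(kg·m²·s⁻³·A⁻¹) (substituting C and V),
    = kg⁻¹·m⁻²·s⁴·A².
So F² = kg⁻²·m⁻⁴·s⁸·A⁴.
Combining: cd·Wb⁻¹·kat⁻¹·F² = cd · (kg⁻¹·m⁻²·s²·A) · (s·mol⁻¹) · (kg⁻²·m⁻⁴·s⁸·A⁴) = kg⁻³·m⁻⁶·s¹¹·A⁵·mol⁻¹·cd.

kg⁻³·m⁻⁶·s¹¹·A⁵·mol⁻¹·cd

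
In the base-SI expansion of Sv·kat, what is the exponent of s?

-3

Sv = J/kg (equivalent dose = energy per mass),
    = m²·s⁻².
kat = mol/s = s⁻¹·mol (catalytic activity).
Combining: Sv·kat = (m²·s⁻²) · (s⁻¹·mol) = m²·s⁻³·mol.
The exponent of s is -3.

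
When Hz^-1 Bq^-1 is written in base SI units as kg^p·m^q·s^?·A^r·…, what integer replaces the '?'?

2

Hz = s⁻¹.
So Hz⁻¹ = s.
Bq = s⁻¹.
So Bq⁻¹ = s.
Combining: Hz⁻¹·Bq⁻¹ = s · s = s².
The exponent of s is 2.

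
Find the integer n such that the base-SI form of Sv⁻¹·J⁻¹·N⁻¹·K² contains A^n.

Sv = J/kg (equivalent dose = energy per mass),
    = m²·s⁻².
So Sv⁻¹ = m⁻²·s².
J = N·m (work = force × distance),
    = kg·m²·s⁻².
So J⁻¹ = kg⁻¹·m⁻²·s².
N = kg·m/s² = kg·m·s⁻² (force = mass × acceleration).
So N⁻¹ = kg⁻¹·m⁻¹·s².
Combining: Sv⁻¹·J⁻¹·N⁻¹·K² = (m⁻²·s²) · (kg⁻¹·m⁻²·s²) · (kg⁻¹·m⁻¹·s²) · K² = kg⁻²·m⁻⁵·s⁶·K².
The exponent of A is 0.

0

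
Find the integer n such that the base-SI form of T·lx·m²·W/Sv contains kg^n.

T = Wb/m² (flux density = flux per area),
    = kg·s⁻²·A⁻¹.
lx = lm/m² (illuminance = luminous flux per area),
    = m⁻²·cd.
W = J/s (power = energy per time),
    = kg·m²·s⁻³.
Sv = J/kg (equivalent dose = energy per mass),
    = m²·s⁻².
So Sv⁻¹ = m⁻²·s².
Combining: T·lx·m²·W·Sv⁻¹ = (kg·s⁻²·A⁻¹) · (m⁻²·cd) · m² · (kg·m²·s⁻³) · (m⁻²·s²) = kg²·s⁻³·A⁻¹·cd.
The exponent of kg is 2.

2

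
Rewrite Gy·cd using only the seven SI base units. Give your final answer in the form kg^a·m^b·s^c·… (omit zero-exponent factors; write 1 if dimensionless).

m²·s⁻²·cd

Gy = J/kg (absorbed dose = energy per mass),
    = m²·s⁻².
Combining: Gy·cd = (m²·s⁻²) · cd = m²·s⁻²·cd.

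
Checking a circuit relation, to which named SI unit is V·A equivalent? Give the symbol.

V = kg·m²·s⁻³·A⁻¹.
Combining: V·A = (kg·m²·s⁻³·A⁻¹) · A = kg·m²·s⁻³.
kg·m²·s⁻³ is the base-SI form of the watt.

W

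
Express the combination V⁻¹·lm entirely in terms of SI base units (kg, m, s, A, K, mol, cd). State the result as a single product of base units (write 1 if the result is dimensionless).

kg⁻¹·m⁻²·s³·A·cd

V = W/A (potential = power per current),
    = kg·m²·s⁻³·A⁻¹.
So V⁻¹ = kg⁻¹·m⁻²·s³·A.
lm = cd·sr = cd (luminous flux; sr is dimensionless).
Combining: V⁻¹·lm = (kg⁻¹·m⁻²·s³·A) · cd = kg⁻¹·m⁻²·s³·A·cd.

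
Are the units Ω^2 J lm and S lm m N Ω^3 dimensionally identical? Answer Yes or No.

Left side:
  Ω = V/A (resistance = voltage per current),
      = kg·m²·s⁻³·A⁻².
  So Ω² = kg²·m⁴·s⁻⁶·A⁻⁴.
  J = N·m (work = force × distance),
      = kg·m²·s⁻².
  lm = cd·sr = cd (luminous flux; sr is dimensionless).
  Combining: Ω²·J·lm = (kg²·m⁴·s⁻⁶·A⁻⁴) · (kg·m²·s⁻²) · cd = kg³·m⁶·s⁻⁸·A⁻⁴·cd.
Right side:
  S = 1/Ω (conductance is reciprocal resistance),
      = kg⁻¹·m⁻²·s³·A².
  lm = cd·sr = cd (luminous flux; sr is dimensionless).
  N = kg·m/s² = kg·m·s⁻² (force = mass × acceleration).
  Ω = V/A (resistance = voltage per current),
      = kg·m²·s⁻³·A⁻².
  So Ω³ = kg³·m⁶·s⁻⁹·A⁻⁶.
  Combining: S·lm·m·N·Ω³ = (kg⁻¹·m⁻²·s³·A²) · cd · m · (kg·m·s⁻²) · (kg³·m⁶·s⁻⁹·A⁻⁶) = kg³·m⁶·s⁻⁸·A⁻⁴·cd.
Both reduce to kg³·m⁶·s⁻⁸·A⁻⁴·cd.

Yes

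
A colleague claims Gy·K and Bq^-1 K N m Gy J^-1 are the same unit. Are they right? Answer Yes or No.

Left side:
  Gy = m²·s⁻².
  Combining: Gy·K = (m²·s⁻²) · K = m²·s⁻²·K.
Right side:
  Bq = s⁻¹.
  So Bq⁻¹ = s.
  N = kg·m·s⁻².
  Gy = m²·s⁻².
  J = kg·m²·s⁻².
  So J⁻¹ = kg⁻¹·m⁻²·s².
  Combining: Bq⁻¹·K·N·m·Gy·J⁻¹ = s · K · (kg·m·s⁻²) · m · (m²·s⁻²) · (kg⁻¹·m⁻²·s²) = m²·s⁻¹·K.
Left is m²·s⁻²·K; right is m²·s⁻¹·K — different.

No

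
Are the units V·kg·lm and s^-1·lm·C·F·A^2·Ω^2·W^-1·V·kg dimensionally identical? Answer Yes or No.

No

Left side:
  V = W/A (potential = power per current),
      = kg·m²·s⁻³·A⁻¹.
  lm = cd·sr = cd (luminous flux; sr is dimensionless).
  Combining: V·kg·lm = (kg·m²·s⁻³·A⁻¹) · kg · cd = kg²·m²·s⁻³·A⁻¹·cd.
Right side:
  lm = cd·sr = cd (luminous flux; sr is dimensionless).
  C = A·s = s·A (charge = current × time).
  F = C/V (capacitance = charge per voltage),
      = A·s/(kg·m²·s⁻³·A⁻¹) (substituting C and V),
      = kg⁻¹·m⁻²·s⁴·A².
  Ω = V/A (resistance = voltage per current),
      = kg·m²·s⁻³·A⁻².
  So Ω² = kg²·m⁴·s⁻⁶·A⁻⁴.
  W = J/s (power = energy per time),
      = kg·m²·s⁻³.
  So W⁻¹ = kg⁻¹·m⁻²·s³.
  V = W/A (potential = power per current),
      = kg·m²·s⁻³·A⁻¹.
  Combining: s⁻¹·lm·C·F·A²·Ω²·W⁻¹·V·kg = s⁻¹ · cd · (s·A) · (kg⁻¹·m⁻²·s⁴·A²) · A² · (kg²·m⁴·s⁻⁶·A⁻⁴) · (kg⁻¹·m⁻²·s³) · (kg·m²·s⁻³·A⁻¹) · kg = kg²·m²·s⁻²·cd.
Left is kg²·m²·s⁻³·A⁻¹·cd; right is kg²·m²·s⁻²·cd — different.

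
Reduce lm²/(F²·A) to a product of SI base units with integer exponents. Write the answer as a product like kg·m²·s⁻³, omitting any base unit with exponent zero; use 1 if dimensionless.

kg²·m⁴·s⁻⁸·A⁻⁵·cd²

F = C/V (capacitance = charge per voltage),
    = A·s/(kg·m²·s⁻³·A⁻¹) (substituting C and V),
    = kg⁻¹·m⁻²·s⁴·A².
So F⁻² = kg²·m⁴·s⁻⁸·A⁻⁴.
lm = cd·sr = cd (luminous flux; sr is dimensionless).
So lm² = cd².
Combining: F⁻²·lm²·A⁻¹ = (kg²·m⁴·s⁻⁸·A⁻⁴) · cd² · A⁻¹ = kg²·m⁴·s⁻⁸·A⁻⁵·cd².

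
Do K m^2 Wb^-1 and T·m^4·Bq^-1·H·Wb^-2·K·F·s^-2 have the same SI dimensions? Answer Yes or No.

No

Left side:
  Wb = V·s (flux: a volt is a weber per second),
      = kg·m²·s⁻²·A⁻¹.
  So Wb⁻¹ = kg⁻¹·m⁻²·s²·A.
  Combining: K·m²·Wb⁻¹ = K · m² · (kg⁻¹·m⁻²·s²·A) = kg⁻¹·s²·A·K.
Right side:
  T = kg·s⁻²·A⁻¹.
  Bq = s⁻¹.
  So Bq⁻¹ = s.
  H = kg·m²·s⁻²·A⁻².
  Wb = kg·m²·s⁻²·A⁻¹.
  So Wb⁻² = kg⁻²·m⁻⁴·s⁴·A².
  F = kg⁻¹·m⁻²·s⁴·A².
  Combining: T·m⁴·Bq⁻¹·H·Wb⁻²·K·F·s⁻² = (kg·s⁻²·A⁻¹) · m⁴ · s · (kg·m²·s⁻²·A⁻²) · (kg⁻²·m⁻⁴·s⁴·A²) · K · (kg⁻¹·m⁻²·s⁴·A²) · s⁻² = kg⁻¹·s³·A·K.
Left is kg⁻¹·s²·A·K; right is kg⁻¹·s³·A·K — different.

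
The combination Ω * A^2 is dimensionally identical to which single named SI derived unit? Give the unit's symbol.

W

Ω = kg·m²·s⁻³·A⁻².
Combining: Ω·A² = (kg·m²·s⁻³·A⁻²) · A² = kg·m²·s⁻³.
kg·m²·s⁻³ is the base-SI form of the watt.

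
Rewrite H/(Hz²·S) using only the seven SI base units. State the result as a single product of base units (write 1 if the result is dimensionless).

Hz = 1/s = s⁻¹ (frequency is cycles per second).
So Hz⁻² = s².
H = Wb/A (inductance = flux per current),
    = kg·m²·s⁻²·A⁻².
S = 1/Ω (conductance is reciprocal resistance),
    = kg⁻¹·m⁻²·s³·A².
So S⁻¹ = kg·m²·s⁻³·A⁻².
Combining: Hz⁻²·H·S⁻¹ = s² · (kg·m²·s⁻²·A⁻²) · (kg·m²·s⁻³·A⁻²) = kg²·m⁴·s⁻³·A⁻⁴.

kg²·m⁴·s⁻³·A⁻⁴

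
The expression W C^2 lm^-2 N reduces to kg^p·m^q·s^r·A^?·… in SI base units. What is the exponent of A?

2

W = kg·m²·s⁻³.
C = s·A.
So C² = s²·A².
lm = cd.
So lm⁻² = cd⁻².
N = kg·m·s⁻².
Combining: W·C²·lm⁻²·N = (kg·m²·s⁻³) · (s²·A²) · cd⁻² · (kg·m·s⁻²) = kg²·m³·s⁻³·A²·cd⁻².
The exponent of A is 2.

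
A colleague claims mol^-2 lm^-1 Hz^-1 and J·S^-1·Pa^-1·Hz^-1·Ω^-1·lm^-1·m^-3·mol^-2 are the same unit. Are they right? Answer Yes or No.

Yes

Left side:
  lm = cd.
  So lm⁻¹ = cd⁻¹.
  Hz = s⁻¹.
  So Hz⁻¹ = s.
  Combining: mol⁻²·lm⁻¹·Hz⁻¹ = mol⁻² · cd⁻¹ · s = s·mol⁻²·cd⁻¹.
Right side:
  J = N·m (work = force × distance),
      = kg·m²·s⁻².
  S = 1/Ω (conductance is reciprocal resistance),
      = kg⁻¹·m⁻²·s³·A².
  So S⁻¹ = kg·m²·s⁻³·A⁻².
  Pa = N/m² (pressure = force per area),
      = kg·m⁻¹·s⁻².
  So Pa⁻¹ = kg⁻¹·m·s².
  Hz = 1/s = s⁻¹ (frequency is cycles per second).
  So Hz⁻¹ = s.
  Ω = V/A (resistance = voltage per current),
      = kg·m²·s⁻³·A⁻².
  So Ω⁻¹ = kg⁻¹·m⁻²·s³·A².
  lm = cd·sr = cd (luminous flux; sr is dimensionless).
  So lm⁻¹ = cd⁻¹.
  Combining: J·S⁻¹·Pa⁻¹·Hz⁻¹·Ω⁻¹·lm⁻¹·m⁻³·mol⁻² = (kg·m²·s⁻²) · (kg·m²·s⁻³·A⁻²) · (kg⁻¹·m·s²) · s · (kg⁻¹·m⁻²·s³·A²) · cd⁻¹ · m⁻³ · mol⁻² = s·mol⁻²·cd⁻¹.
Both reduce to s·mol⁻²·cd⁻¹.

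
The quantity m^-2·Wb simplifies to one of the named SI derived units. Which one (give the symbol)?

Wb = V·s (flux: a volt is a weber per second),
    = kg·m²·s⁻²·A⁻¹.
Combining: m⁻²·Wb = m⁻² · (kg·m²·s⁻²·A⁻¹) = kg·s⁻²·A⁻¹.
kg·s⁻²·A⁻¹ is the base-SI form of the tesla.

T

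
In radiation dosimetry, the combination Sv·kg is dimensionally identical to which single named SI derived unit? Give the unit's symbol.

Sv = m²·s⁻².
Combining: Sv·kg = (m²·s⁻²) · kg = kg·m²·s⁻².
kg·m²·s⁻² is the base-SI form of the joule.

J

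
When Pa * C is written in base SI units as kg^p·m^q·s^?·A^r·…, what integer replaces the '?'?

-1

Pa = N/m² (pressure = force per area),
    = kg·m⁻¹·s⁻².
C = A·s = s·A (charge = current × time).
Combining: Pa·C = (kg·m⁻¹·s⁻²) · (s·A) = kg·m⁻¹·s⁻¹·A.
The exponent of s is -1.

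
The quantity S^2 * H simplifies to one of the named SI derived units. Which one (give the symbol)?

S = 1/Ω (conductance is reciprocal resistance),
    = kg⁻¹·m⁻²·s³·A².
So S² = kg⁻²·m⁻⁴·s⁶·A⁴.
H = Wb/A (inductance = flux per current),
    = kg·m²·s⁻²·A⁻².
Combining: S²·H = (kg⁻²·m⁻⁴·s⁶·A⁴) · (kg·m²·s⁻²·A⁻²) = kg⁻¹·m⁻²·s⁴·A².
kg⁻¹·m⁻²·s⁴·A² is the base-SI form of the farad.

F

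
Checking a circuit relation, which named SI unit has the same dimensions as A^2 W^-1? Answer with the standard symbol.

W = kg·m²·s⁻³.
So W⁻¹ = kg⁻¹·m⁻²·s³.
Combining: A²·W⁻¹ = A² · (kg⁻¹·m⁻²·s³) = kg⁻¹·m⁻²·s³·A².
kg⁻¹·m⁻²·s³·A² is the base-SI form of the siemens.

S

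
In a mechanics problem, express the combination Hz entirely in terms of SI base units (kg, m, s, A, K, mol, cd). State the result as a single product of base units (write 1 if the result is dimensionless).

Hz = s⁻¹.

s⁻¹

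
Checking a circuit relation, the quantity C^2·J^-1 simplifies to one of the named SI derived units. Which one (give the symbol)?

F

C = A·s = s·A (charge = current × time).
So C² = s²·A².
J = N·m (work = force × distance),
    = kg·m²·s⁻².
So J⁻¹ = kg⁻¹·m⁻²·s².
Combining: C²·J⁻¹ = (s²·A²) · (kg⁻¹·m⁻²·s²) = kg⁻¹·m⁻²·s⁴·A².
kg⁻¹·m⁻²·s⁴·A² is the base-SI form of the farad.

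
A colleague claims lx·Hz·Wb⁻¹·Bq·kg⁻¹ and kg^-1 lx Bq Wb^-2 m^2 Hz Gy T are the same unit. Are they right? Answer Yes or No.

Left side:
  lx = m⁻²·cd.
  Hz = s⁻¹.
  Wb = kg·m²·s⁻²·A⁻¹.
  So Wb⁻¹ = kg⁻¹·m⁻²·s²·A.
  Bq = s⁻¹.
  Combining: lx·Hz·Wb⁻¹·Bq·kg⁻¹ = (m⁻²·cd) · s⁻¹ · (kg⁻¹·m⁻²·s²·A) · s⁻¹ · kg⁻¹ = kg⁻²·m⁻⁴·A·cd.
Right side:
  lx = lm/m² (illuminance = luminous flux per area),
      = m⁻²·cd.
  Bq = 1/s = s⁻¹ (activity is decays per second).
  Wb = V·s (flux: a volt is a weber per second),
      = kg·m²·s⁻²·A⁻¹.
  So Wb⁻² = kg⁻²·m⁻⁴·s⁴·A².
  Hz = 1/s = s⁻¹ (frequency is cycles per second).
  Gy = J/kg (absorbed dose = energy per mass),
      = m²·s⁻².
  T = Wb/m² (flux density = flux per area),
      = kg·s⁻²·A⁻¹.
  Combining: kg⁻¹·lx·Bq·Wb⁻²·m²·Hz·Gy·T = kg⁻¹ · (m⁻²·cd) · s⁻¹ · (kg⁻²·m⁻⁴·s⁴·A²) · m² · s⁻¹ · (m²·s⁻²) · (kg·s⁻²·A⁻¹) = kg⁻²·m⁻²·s⁻²·A·cd.
Left is kg⁻²·m⁻⁴·A·cd; right is kg⁻²·m⁻²·s⁻²·A·cd — different.

No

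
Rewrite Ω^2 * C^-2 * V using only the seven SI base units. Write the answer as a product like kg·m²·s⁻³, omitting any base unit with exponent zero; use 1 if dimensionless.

kg³·m⁶·s⁻¹¹·A⁻⁷

Ω = V/A (resistance = voltage per current),
    = kg·m²·s⁻³·A⁻².
So Ω² = kg²·m⁴·s⁻⁶·A⁻⁴.
C = A·s = s·A (charge = current × time).
So C⁻² = s⁻²·A⁻².
V = W/A (potential = power per current),
    = kg·m²·s⁻³·A⁻¹.
Combining: Ω²·C⁻²·V = (kg²·m⁴·s⁻⁶·A⁻⁴) · (s⁻²·A⁻²) · (kg·m²·s⁻³·A⁻¹) = kg³·m⁶·s⁻¹¹·A⁻⁷.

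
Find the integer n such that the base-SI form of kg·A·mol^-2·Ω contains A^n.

Ω = V/A (resistance = voltage per current),
    = kg·m²·s⁻³·A⁻².
Combining: kg·A·mol⁻²·Ω = kg · A · mol⁻² · (kg·m²·s⁻³·A⁻²) = kg²·m²·s⁻³·A⁻¹·mol⁻².
The exponent of A is -1.

-1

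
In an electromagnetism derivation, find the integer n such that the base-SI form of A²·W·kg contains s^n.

-3

W = J/s (power = energy per time),
    = kg·m²·s⁻³.
Combining: A²·W·kg = A² · (kg·m²·s⁻³) · kg = kg²·m²·s⁻³·A².
The exponent of s is -3.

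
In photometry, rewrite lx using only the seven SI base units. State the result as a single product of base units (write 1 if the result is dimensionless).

m⁻²·cd

lx = m⁻²·cd.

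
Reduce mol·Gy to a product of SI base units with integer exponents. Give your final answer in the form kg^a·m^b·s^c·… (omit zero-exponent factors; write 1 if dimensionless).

Gy = J/kg (absorbed dose = energy per mass),
    = m²·s⁻².
Combining: mol·Gy = mol · (m²·s⁻²) = m²·s⁻²·mol.

m²·s⁻²·mol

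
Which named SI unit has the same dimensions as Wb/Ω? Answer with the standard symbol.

C

Ω = V/A (resistance = voltage per current),
    = kg·m²·s⁻³·A⁻².
So Ω⁻¹ = kg⁻¹·m⁻²·s³·A².
Wb = V·s (flux: a volt is a weber per second),
    = kg·m²·s⁻²·A⁻¹.
Combining: Ω⁻¹·Wb = (kg⁻¹·m⁻²·s³·A²) · (kg·m²·s⁻²·A⁻¹) = s·A.
s·A is the base-SI form of the coulomb.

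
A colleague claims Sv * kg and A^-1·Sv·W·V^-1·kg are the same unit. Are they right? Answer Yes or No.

Left side:
  Sv = J/kg (equivalent dose = energy per mass),
      = m²·s⁻².
  Combining: Sv·kg = (m²·s⁻²) · kg = kg·m²·s⁻².
Right side:
  Sv = m²·s⁻².
  W = kg·m²·s⁻³.
  V = kg·m²·s⁻³·A⁻¹.
  So V⁻¹ = kg⁻¹·m⁻²·s³·A.
  Combining: A⁻¹·Sv·W·V⁻¹·kg = A⁻¹ · (m²·s⁻²) · (kg·m²·s⁻³) · (kg⁻¹·m⁻²·s³·A) · kg = kg·m²·s⁻².
Both reduce to kg·m²·s⁻².

Yes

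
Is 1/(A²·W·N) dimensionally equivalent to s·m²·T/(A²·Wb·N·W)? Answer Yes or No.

Left side:
  W = J/s (power = energy per time),
      = kg·m²·s⁻³.
  So W⁻¹ = kg⁻¹·m⁻²·s³.
  N = kg·m/s² = kg·m·s⁻² (force = mass × acceleration).
  So N⁻¹ = kg⁻¹·m⁻¹·s².
  Combining: A⁻²·W⁻¹·N⁻¹ = A⁻² · (kg⁻¹·m⁻²·s³) · (kg⁻¹·m⁻¹·s²) = kg⁻²·m⁻³·s⁵·A⁻².
Right side:
  Wb = V·s (flux: a volt is a weber per second),
      = kg·m²·s⁻²·A⁻¹.
  So Wb⁻¹ = kg⁻¹·m⁻²·s²·A.
  N = kg·m/s² = kg·m·s⁻² (force = mass × acceleration).
  So N⁻¹ = kg⁻¹·m⁻¹·s².
  W = J/s (power = energy per time),
      = kg·m²·s⁻³.
  So W⁻¹ = kg⁻¹·m⁻²·s³.
  T = Wb/m² (flux density = flux per area),
      = kg·s⁻²·A⁻¹.
  Combining: s·A⁻²·Wb⁻¹·N⁻¹·W⁻¹·m²·T = s · A⁻² · (kg⁻¹·m⁻²·s²·A) · (kg⁻¹·m⁻¹·s²) · (kg⁻¹·m⁻²·s³) · m² · (kg·s⁻²·A⁻¹) = kg⁻²·m⁻³·s⁶·A⁻².
Left is kg⁻²·m⁻³·s⁵·A⁻²; right is kg⁻²·m⁻³·s⁶·A⁻² — different.

No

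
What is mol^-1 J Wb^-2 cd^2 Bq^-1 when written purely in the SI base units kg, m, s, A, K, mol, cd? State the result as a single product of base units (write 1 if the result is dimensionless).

J = N·m (work = force × distance),
    = kg·m²·s⁻².
Wb = V·s (flux: a volt is a weber per second),
    = kg·m²·s⁻²·A⁻¹.
So Wb⁻² = kg⁻²·m⁻⁴·s⁴·A².
Bq = 1/s = s⁻¹ (activity is decays per second).
So Bq⁻¹ = s.
Combining: mol⁻¹·J·Wb⁻²·cd²·Bq⁻¹ = mol⁻¹ · (kg·m²·s⁻²) · (kg⁻²·m⁻⁴·s⁴·A²) · cd² · s = kg⁻¹·m⁻²·s³·A²·mol⁻¹·cd².

kg⁻¹·m⁻²·s³·A²·mol⁻¹·cd²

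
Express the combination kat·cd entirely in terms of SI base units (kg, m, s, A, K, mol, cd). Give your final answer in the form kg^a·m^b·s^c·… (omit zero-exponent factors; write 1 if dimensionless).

kat = mol/s = s⁻¹·mol (catalytic activity).
Combining: kat·cd = (s⁻¹·mol) · cd = s⁻¹·mol·cd.

s⁻¹·mol·cd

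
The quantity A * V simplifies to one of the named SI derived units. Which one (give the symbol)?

W

V = kg·m²·s⁻³·A⁻¹.
Combining: A·V = A · (kg·m²·s⁻³·A⁻¹) = kg·m²·s⁻³.
kg·m²·s⁻³ is the base-SI form of the watt.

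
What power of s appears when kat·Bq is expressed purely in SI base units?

-2

kat = mol/s = s⁻¹·mol (catalytic activity).
Bq = 1/s = s⁻¹ (activity is decays per second).
Combining: kat·Bq = (s⁻¹·mol) · s⁻¹ = s⁻²·mol.
The exponent of s is -2.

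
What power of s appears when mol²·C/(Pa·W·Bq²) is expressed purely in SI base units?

8

Pa = N/m² (pressure = force per area),
    = kg·m⁻¹·s⁻².
So Pa⁻¹ = kg⁻¹·m·s².
W = J/s (power = energy per time),
    = kg·m²·s⁻³.
So W⁻¹ = kg⁻¹·m⁻²·s³.
Bq = 1/s = s⁻¹ (activity is decays per second).
So Bq⁻² = s².
C = A·s = s·A (charge = current × time).
Combining: Pa⁻¹·W⁻¹·mol²·Bq⁻²·C = (kg⁻¹·m·s²) · (kg⁻¹·m⁻²·s³) · mol² · s² · (s·A) = kg⁻²·m⁻¹·s⁸·A·mol².
The exponent of s is 8.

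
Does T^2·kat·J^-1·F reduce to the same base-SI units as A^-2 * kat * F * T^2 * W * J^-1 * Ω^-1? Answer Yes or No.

Left side:
  T = kg·s⁻²·A⁻¹.
  So T² = kg²·s⁻⁴·A⁻².
  kat = s⁻¹·mol.
  J = kg·m²·s⁻².
  So J⁻¹ = kg⁻¹·m⁻²·s².
  F = kg⁻¹·m⁻²·s⁴·A².
  Combining: T²·kat·J⁻¹·F = (kg²·s⁻⁴·A⁻²) · (s⁻¹·mol) · (kg⁻¹·m⁻²·s²) · (kg⁻¹·m⁻²·s⁴·A²) = m⁻⁴·s·mol.
Right side:
  kat = s⁻¹·mol.
  F = kg⁻¹·m⁻²·s⁴·A².
  T = kg·s⁻²·A⁻¹.
  So T² = kg²·s⁻⁴·A⁻².
  W = kg·m²·s⁻³.
  J = kg·m²·s⁻².
  So J⁻¹ = kg⁻¹·m⁻²·s².
  Ω = kg·m²·s⁻³·A⁻².
  So Ω⁻¹ = kg⁻¹·m⁻²·s³·A².
  Combining: A⁻²·kat·F·T²·W·J⁻¹·Ω⁻¹ = A⁻² · (s⁻¹·mol) · (kg⁻¹·m⁻²·s⁴·A²) · (kg²·s⁻⁴·A⁻²) · (kg·m²·s⁻³) · (kg⁻¹·m⁻²·s²) · (kg⁻¹·m⁻²·s³·A²) = m⁻⁴·s·mol.
Both reduce to m⁻⁴·s·mol.

Yes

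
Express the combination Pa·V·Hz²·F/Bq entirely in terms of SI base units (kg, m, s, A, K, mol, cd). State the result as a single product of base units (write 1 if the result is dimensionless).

kg·m⁻¹·s⁻²·A

Bq = 1/s = s⁻¹ (activity is decays per second).
So Bq⁻¹ = s.
Pa = N/m² (pressure = force per area),
    = kg·m⁻¹·s⁻².
V = W/A (potential = power per current),
    = kg·m²·s⁻³·A⁻¹.
Hz = 1/s = s⁻¹ (frequency is cycles per second).
So Hz² = s⁻².
F = C/V (capacitance = charge per voltage),
    = A·s/(kg·m²·s⁻³·A⁻¹) (substituting C and V),
    = kg⁻¹·m⁻²·s⁴·A².
Combining: Bq⁻¹·Pa·V·Hz²·F = s · (kg·m⁻¹·s⁻²) · (kg·m²·s⁻³·A⁻¹) · s⁻² · (kg⁻¹·m⁻²·s⁴·A²) = kg·m⁻¹·s⁻²·A.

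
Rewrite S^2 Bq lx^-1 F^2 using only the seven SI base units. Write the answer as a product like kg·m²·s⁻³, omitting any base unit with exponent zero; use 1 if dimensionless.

S = 1/Ω (conductance is reciprocal resistance),
    = kg⁻¹·m⁻²·s³·A².
So S² = kg⁻²·m⁻⁴·s⁶·A⁴.
Bq = 1/s = s⁻¹ (activity is decays per second).
lx = lm/m² (illuminance = luminous flux per area),
    = m⁻²·cd.
So lx⁻¹ = m²·cd⁻¹.
F = C/V (capacitance = charge per voltage),
    = A·s/(kg·m²·s⁻³·A⁻¹) (substituting C and V),
    = kg⁻¹·m⁻²·s⁴·A².
So F² = kg⁻²·m⁻⁴·s⁸·A⁴.
Combining: S²·Bq·lx⁻¹·F² = (kg⁻²·m⁻⁴·s⁶·A⁴) · s⁻¹ · (m²·cd⁻¹) · (kg⁻²·m⁻⁴·s⁸·A⁴) = kg⁻⁴·m⁻⁶·s¹³·A⁸·cd⁻¹.

kg⁻⁴·m⁻⁶·s¹³·A⁸·cd⁻¹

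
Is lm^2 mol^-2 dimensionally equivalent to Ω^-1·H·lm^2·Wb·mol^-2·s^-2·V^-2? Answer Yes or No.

Left side:
  lm = cd·sr = cd (luminous flux; sr is dimensionless).
  So lm² = cd².
  Combining: lm²·mol⁻² = cd² · mol⁻² = mol⁻²·cd².
Right side:
  Ω = V/A (resistance = voltage per current),
      = kg·m²·s⁻³·A⁻².
  So Ω⁻¹ = kg⁻¹·m⁻²·s³·A².
  H = Wb/A (inductance = flux per current),
      = kg·m²·s⁻²·A⁻².
  lm = cd·sr = cd (luminous flux; sr is dimensionless).
  So lm² = cd².
  Wb = V·s (flux: a volt is a weber per second),
      = kg·m²·s⁻²·A⁻¹.
  V = W/A (potential = power per current),
      = kg·m²·s⁻³·A⁻¹.
  So V⁻² = kg⁻²·m⁻⁴·s⁶·A².
  Combining: Ω⁻¹·H·lm²·Wb·mol⁻²·s⁻²·V⁻² = (kg⁻¹·m⁻²·s³·A²) · (kg·m²·s⁻²·A⁻²) · cd² · (kg·m²·s⁻²·A⁻¹) · mol⁻² · s⁻² · (kg⁻²·m⁻⁴·s⁶·A²) = kg⁻¹·m⁻²·s³·A·mol⁻²·cd².
Left is mol⁻²·cd²; right is kg⁻¹·m⁻²·s³·A·mol⁻²·cd² — different.

No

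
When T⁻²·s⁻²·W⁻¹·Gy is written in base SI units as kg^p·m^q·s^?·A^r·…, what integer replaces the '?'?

T = Wb/m² (flux density = flux per area),
    = kg·s⁻²·A⁻¹.
So T⁻² = kg⁻²·s⁴·A².
W = J/s (power = energy per time),
    = kg·m²·s⁻³.
So W⁻¹ = kg⁻¹·m⁻²·s³.
Gy = J/kg (absorbed dose = energy per mass),
    = m²·s⁻².
Combining: T⁻²·s⁻²·W⁻¹·Gy = (kg⁻²·s⁴·A²) · s⁻² · (kg⁻¹·m⁻²·s³) · (m²·s⁻²) = kg⁻³·s³·A².
The exponent of s is 3.

3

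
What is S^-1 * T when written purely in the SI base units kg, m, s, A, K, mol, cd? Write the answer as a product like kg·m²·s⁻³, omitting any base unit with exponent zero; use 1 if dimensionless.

kg²·m²·s⁻⁵·A⁻³

S = kg⁻¹·m⁻²·s³·A².
So S⁻¹ = kg·m²·s⁻³·A⁻².
T = kg·s⁻²·A⁻¹.
Combining: S⁻¹·T = (kg·m²·s⁻³·A⁻²) · (kg·s⁻²·A⁻¹) = kg²·m²·s⁻⁵·A⁻³.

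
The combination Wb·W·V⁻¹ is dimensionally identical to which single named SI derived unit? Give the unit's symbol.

Wb = V·s (flux: a volt is a weber per second),
    = kg·m²·s⁻²·A⁻¹.
W = J/s (power = energy per time),
    = kg·m²·s⁻³.
V = W/A (potential = power per current),
    = kg·m²·s⁻³·A⁻¹.
So V⁻¹ = kg⁻¹·m⁻²·s³·A.
Combining: Wb·W·V⁻¹ = (kg·m²·s⁻²·A⁻¹) · (kg·m²·s⁻³) · (kg⁻¹·m⁻²·s³·A) = kg·m²·s⁻².
kg·m²·s⁻² is the base-SI form of the joule.

J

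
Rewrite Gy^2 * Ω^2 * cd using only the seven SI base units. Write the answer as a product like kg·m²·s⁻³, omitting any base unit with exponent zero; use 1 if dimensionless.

kg²·m⁸·s⁻¹⁰·A⁻⁴·cd

Gy = J/kg (absorbed dose = energy per mass),
    = m²·s⁻².
So Gy² = m⁴·s⁻⁴.
Ω = V/A (resistance = voltage per current),
    = kg·m²·s⁻³·A⁻².
So Ω² = kg²·m⁴·s⁻⁶·A⁻⁴.
Combining: Gy²·Ω²·cd = (m⁴·s⁻⁴) · (kg²·m⁴·s⁻⁶·A⁻⁴) · cd = kg²·m⁸·s⁻¹⁰·A⁻⁴·cd.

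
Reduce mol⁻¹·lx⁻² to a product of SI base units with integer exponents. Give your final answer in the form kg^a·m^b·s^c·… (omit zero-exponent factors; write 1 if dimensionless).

m⁴·mol⁻¹·cd⁻²

lx = m⁻²·cd.
So lx⁻² = m⁴·cd⁻².
Combining: mol⁻¹·lx⁻² = mol⁻¹ · (m⁴·cd⁻²) = m⁴·mol⁻¹·cd⁻².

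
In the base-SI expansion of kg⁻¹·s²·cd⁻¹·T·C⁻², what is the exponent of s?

-2

T = Wb/m² (flux density = flux per area),
    = kg·s⁻²·A⁻¹.
C = A·s = s·A (charge = current × time).
So C⁻² = s⁻²·A⁻².
Combining: kg⁻¹·s²·cd⁻¹·T·C⁻² = kg⁻¹ · s² · cd⁻¹ · (kg·s⁻²·A⁻¹) · (s⁻²·A⁻²) = s⁻²·A⁻³·cd⁻¹.
The exponent of s is -2.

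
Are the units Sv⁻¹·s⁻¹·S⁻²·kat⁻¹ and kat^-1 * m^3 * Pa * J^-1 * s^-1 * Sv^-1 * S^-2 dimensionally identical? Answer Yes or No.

Yes

Left side:
  Sv = J/kg (equivalent dose = energy per mass),
      = m²·s⁻².
  So Sv⁻¹ = m⁻²·s².
  S = 1/Ω (conductance is reciprocal resistance),
      = kg⁻¹·m⁻²·s³·A².
  So S⁻² = kg²·m⁴·s⁻⁶·A⁻⁴.
  kat = mol/s = s⁻¹·mol (catalytic activity).
  So kat⁻¹ = s·mol⁻¹.
  Combining: Sv⁻¹·s⁻¹·S⁻²·kat⁻¹ = (m⁻²·s²) · s⁻¹ · (kg²·m⁴·s⁻⁶·A⁻⁴) · (s·mol⁻¹) = kg²·m²·s⁻⁴·A⁻⁴·mol⁻¹.
Right side:
  kat = s⁻¹·mol.
  So kat⁻¹ = s·mol⁻¹.
  Pa = kg·m⁻¹·s⁻².
  J = kg·m²·s⁻².
  So J⁻¹ = kg⁻¹·m⁻²·s².
  Sv = m²·s⁻².
  So Sv⁻¹ = m⁻²·s².
  S = kg⁻¹·m⁻²·s³·A².
  So S⁻² = kg²·m⁴·s⁻⁶·A⁻⁴.
  Combining: kat⁻¹·m³·Pa·J⁻¹·s⁻¹·Sv⁻¹·S⁻² = (s·mol⁻¹) · m³ · (kg·m⁻¹·s⁻²) · (kg⁻¹·m⁻²·s²) · s⁻¹ · (m⁻²·s²) · (kg²·m⁴·s⁻⁶·A⁻⁴) = kg²·m²·s⁻⁴·A⁻⁴·mol⁻¹.
Both reduce to kg²·m²·s⁻⁴·A⁻⁴·mol⁻¹.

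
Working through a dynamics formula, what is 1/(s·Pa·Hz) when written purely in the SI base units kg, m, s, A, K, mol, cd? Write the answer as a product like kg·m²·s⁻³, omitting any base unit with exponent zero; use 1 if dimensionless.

Pa = N/m² (pressure = force per area),
    = kg·m⁻¹·s⁻².
So Pa⁻¹ = kg⁻¹·m·s².
Hz = 1/s = s⁻¹ (frequency is cycles per second).
So Hz⁻¹ = s.
Combining: s⁻¹·Pa⁻¹·Hz⁻¹ = s⁻¹ · (kg⁻¹·m·s²) · s = kg⁻¹·m·s².

kg⁻¹·m·s²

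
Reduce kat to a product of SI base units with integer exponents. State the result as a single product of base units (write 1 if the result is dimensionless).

s⁻¹·mol

kat = mol/s = s⁻¹·mol (catalytic activity).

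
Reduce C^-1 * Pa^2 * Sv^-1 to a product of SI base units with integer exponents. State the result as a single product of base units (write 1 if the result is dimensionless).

kg²·m⁻⁴·s⁻³·A⁻¹

C = s·A.
So C⁻¹ = s⁻¹·A⁻¹.
Pa = kg·m⁻¹·s⁻².
So Pa² = kg²·m⁻²·s⁻⁴.
Sv = m²·s⁻².
So Sv⁻¹ = m⁻²·s².
Combining: C⁻¹·Pa²·Sv⁻¹ = (s⁻¹·A⁻¹) · (kg²·m⁻²·s⁻⁴) · (m⁻²·s²) = kg²·m⁻⁴·s⁻³·A⁻¹.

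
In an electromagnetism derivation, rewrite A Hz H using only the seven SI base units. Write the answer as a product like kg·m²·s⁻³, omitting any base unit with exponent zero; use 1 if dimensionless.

Hz = 1/s = s⁻¹ (frequency is cycles per second).
H = Wb/A (inductance = flux per current),
    = kg·m²·s⁻²·A⁻².
Combining: A·Hz·H = A · s⁻¹ · (kg·m²·s⁻²·A⁻²) = kg·m²·s⁻³·A⁻¹.

kg·m²·s⁻³·A⁻¹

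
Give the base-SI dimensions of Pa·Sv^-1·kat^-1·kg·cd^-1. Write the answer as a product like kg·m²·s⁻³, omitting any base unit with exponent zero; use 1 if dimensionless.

kg²·m⁻³·s·mol⁻¹·cd⁻¹

Pa = N/m² (pressure = force per area),
    = kg·m⁻¹·s⁻².
Sv = J/kg (equivalent dose = energy per mass),
    = m²·s⁻².
So Sv⁻¹ = m⁻²·s².
kat = mol/s = s⁻¹·mol (catalytic activity).
So kat⁻¹ = s·mol⁻¹.
Combining: Pa·Sv⁻¹·kat⁻¹·kg·cd⁻¹ = (kg·m⁻¹·s⁻²) · (m⁻²·s²) · (s·mol⁻¹) · kg · cd⁻¹ = kg²·m⁻³·s·mol⁻¹·cd⁻¹.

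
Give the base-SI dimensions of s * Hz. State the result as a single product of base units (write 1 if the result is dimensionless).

Hz = 1/s = s⁻¹ (frequency is cycles per second).
Combining: s·Hz = s · s⁻¹ = 1.

1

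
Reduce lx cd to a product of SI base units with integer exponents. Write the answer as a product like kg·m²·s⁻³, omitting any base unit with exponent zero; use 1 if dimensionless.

lx = lm/m² (illuminance = luminous flux per area),
    = m⁻²·cd.
Combining: lx·cd = (m⁻²·cd) · cd = m⁻²·cd².

m⁻²·cd²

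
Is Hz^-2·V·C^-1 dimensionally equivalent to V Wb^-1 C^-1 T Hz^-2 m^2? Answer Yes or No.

Yes

Left side:
  Hz = s⁻¹.
  So Hz⁻² = s².
  V = kg·m²·s⁻³·A⁻¹.
  C = s·A.
  So C⁻¹ = s⁻¹·A⁻¹.
  Combining: Hz⁻²·V·C⁻¹ = s² · (kg·m²·s⁻³·A⁻¹) · (s⁻¹·A⁻¹) = kg·m²·s⁻²·A⁻².
Right side:
  V = kg·m²·s⁻³·A⁻¹.
  Wb = kg·m²·s⁻²·A⁻¹.
  So Wb⁻¹ = kg⁻¹·m⁻²·s²·A.
  C = s·A.
  So C⁻¹ = s⁻¹·A⁻¹.
  T = kg·s⁻²·A⁻¹.
  Hz = s⁻¹.
  So Hz⁻² = s².
  Combining: V·Wb⁻¹·C⁻¹·T·Hz⁻²·m² = (kg·m²·s⁻³·A⁻¹) · (kg⁻¹·m⁻²·s²·A) · (s⁻¹·A⁻¹) · (kg·s⁻²·A⁻¹) · s² · m² = kg·m²·s⁻²·A⁻².
Both reduce to kg·m²·s⁻²·A⁻².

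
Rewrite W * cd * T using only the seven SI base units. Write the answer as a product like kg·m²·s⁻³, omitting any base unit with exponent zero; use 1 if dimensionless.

W = kg·m²·s⁻³.
T = kg·s⁻²·A⁻¹.
Combining: W·cd·T = (kg·m²·s⁻³) · cd · (kg·s⁻²·A⁻¹) = kg²·m²·s⁻⁵·A⁻¹·cd.

kg²·m²·s⁻⁵·A⁻¹·cd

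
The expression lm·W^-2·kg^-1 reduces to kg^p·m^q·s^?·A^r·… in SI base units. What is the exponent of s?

6

lm = cd·sr = cd (luminous flux; sr is dimensionless).
W = J/s (power = energy per time),
    = kg·m²·s⁻³.
So W⁻² = kg⁻²·m⁻⁴·s⁶.
Combining: lm·W⁻²·kg⁻¹ = cd · (kg⁻²·m⁻⁴·s⁶) · kg⁻¹ = kg⁻³·m⁻⁴·s⁶·cd.
The exponent of s is 6.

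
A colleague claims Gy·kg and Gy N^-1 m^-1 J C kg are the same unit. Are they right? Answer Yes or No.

Left side:
  Gy = m²·s⁻².
  Combining: Gy·kg = (m²·s⁻²) · kg = kg·m²·s⁻².
Right side:
  Gy = J/kg (absorbed dose = energy per mass),
      = m²·s⁻².
  N = kg·m/s² = kg·m·s⁻² (force = mass × acceleration).
  So N⁻¹ = kg⁻¹·m⁻¹·s².
  J = N·m (work = force × distance),
      = kg·m²·s⁻².
  C = A·s = s·A (charge = current × time).
  Combining: Gy·N⁻¹·m⁻¹·J·C·kg = (m²·s⁻²) · (kg⁻¹·m⁻¹·s²) · m⁻¹ · (kg·m²·s⁻²) · (s·A) · kg = kg·m²·s⁻¹·A.
Left is kg·m²·s⁻²; right is kg·m²·s⁻¹·A — different.

No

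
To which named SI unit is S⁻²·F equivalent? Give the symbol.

S = 1/Ω (conductance is reciprocal resistance),
    = kg⁻¹·m⁻²·s³·A².
So S⁻² = kg²·m⁴·s⁻⁶·A⁻⁴.
F = C/V (capacitance = charge per voltage),
    = A·s/(kg·m²·s⁻³·A⁻¹) (substituting C and V),
    = kg⁻¹·m⁻²·s⁴·A².
Combining: S⁻²·F = (kg²·m⁴·s⁻⁶·A⁻⁴) · (kg⁻¹·m⁻²·s⁴·A²) = kg·m²·s⁻²·A⁻².
kg·m²·s⁻²·A⁻² is the base-SI form of the henry.

H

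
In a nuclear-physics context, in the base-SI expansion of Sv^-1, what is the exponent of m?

-2

Sv = J/kg (equivalent dose = energy per mass),
    = m²·s⁻².
So Sv⁻¹ = m⁻²·s².
The exponent of m is -2.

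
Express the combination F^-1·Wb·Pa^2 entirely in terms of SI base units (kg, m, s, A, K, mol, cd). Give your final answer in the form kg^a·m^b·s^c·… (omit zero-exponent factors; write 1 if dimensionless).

kg⁴·m²·s⁻¹⁰·A⁻³

F = C/V (capacitance = charge per voltage),
    = A·s/(kg·m²·s⁻³·A⁻¹) (substituting C and V),
    = kg⁻¹·m⁻²·s⁴·A².
So F⁻¹ = kg·m²·s⁻⁴·A⁻².
Wb = V·s (flux: a volt is a weber per second),
    = kg·m²·s⁻²·A⁻¹.
Pa = N/m² (pressure = force per area),
    = kg·m⁻¹·s⁻².
So Pa² = kg²·m⁻²·s⁻⁴.
Combining: F⁻¹·Wb·Pa² = (kg·m²·s⁻⁴·A⁻²) · (kg·m²·s⁻²·A⁻¹) · (kg²·m⁻²·s⁻⁴) = kg⁴·m²·s⁻¹⁰·A⁻³.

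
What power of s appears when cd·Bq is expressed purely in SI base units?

-1

Bq = 1/s = s⁻¹ (activity is decays per second).
Combining: cd·Bq = cd · s⁻¹ = s⁻¹·cd.
The exponent of s is -1.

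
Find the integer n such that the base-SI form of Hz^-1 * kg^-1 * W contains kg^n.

Hz = 1/s = s⁻¹ (frequency is cycles per second).
So Hz⁻¹ = s.
W = J/s (power = energy per time),
    = kg·m²·s⁻³.
Combining: Hz⁻¹·kg⁻¹·W = s · kg⁻¹ · (kg·m²·s⁻³) = m²·s⁻².
The exponent of kg is 0.

0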